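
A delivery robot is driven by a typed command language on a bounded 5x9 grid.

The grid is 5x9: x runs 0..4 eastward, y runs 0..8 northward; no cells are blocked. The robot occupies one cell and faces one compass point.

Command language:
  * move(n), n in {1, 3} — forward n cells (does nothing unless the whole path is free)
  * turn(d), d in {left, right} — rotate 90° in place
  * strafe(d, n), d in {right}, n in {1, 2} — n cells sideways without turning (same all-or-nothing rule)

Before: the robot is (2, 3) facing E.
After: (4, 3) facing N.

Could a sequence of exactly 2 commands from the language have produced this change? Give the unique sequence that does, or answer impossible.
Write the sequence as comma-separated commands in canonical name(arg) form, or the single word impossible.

turn(left), strafe(right, 2)

key: cell and facing (now N) both changed — the 2 commands mix motion and turning
start: (2, 3) facing E
step 1 (turn(left)): (2, 3) facing N
step 2 (strafe(right, 2)): (4, 3) facing N
all 36 alternatives checked — unique.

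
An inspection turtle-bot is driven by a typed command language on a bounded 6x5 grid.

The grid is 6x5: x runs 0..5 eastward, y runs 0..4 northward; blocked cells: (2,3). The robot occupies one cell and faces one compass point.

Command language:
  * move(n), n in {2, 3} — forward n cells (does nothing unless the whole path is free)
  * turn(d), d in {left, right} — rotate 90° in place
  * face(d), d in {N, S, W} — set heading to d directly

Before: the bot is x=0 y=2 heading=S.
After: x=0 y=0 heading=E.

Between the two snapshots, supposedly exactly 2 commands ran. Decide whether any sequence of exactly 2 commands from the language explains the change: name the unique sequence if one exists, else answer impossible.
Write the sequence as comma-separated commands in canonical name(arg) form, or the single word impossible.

move(2), turn(left)

key: position moved to (0,0) AND the heading swung to E — translation plus rotation needed
from: x=0 y=2 heading=S
t=1 move(2) ⇒ x=0 y=0 heading=S
t=2 turn(left) ⇒ x=0 y=0 heading=E
no rival 2-sequence matches.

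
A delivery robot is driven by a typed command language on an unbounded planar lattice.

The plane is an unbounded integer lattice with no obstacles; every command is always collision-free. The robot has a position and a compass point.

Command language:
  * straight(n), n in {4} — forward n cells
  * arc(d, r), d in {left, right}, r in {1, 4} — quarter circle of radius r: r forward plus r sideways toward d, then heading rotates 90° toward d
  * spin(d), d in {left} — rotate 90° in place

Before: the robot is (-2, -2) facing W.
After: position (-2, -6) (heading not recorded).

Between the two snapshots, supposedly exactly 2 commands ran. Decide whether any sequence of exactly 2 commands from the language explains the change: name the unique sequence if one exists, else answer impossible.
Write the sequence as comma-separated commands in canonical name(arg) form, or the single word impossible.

key: running straight(4) before spin(left) would end elsewhere — order is forced
initial: (-2, -2) facing W
[1] after spin(left): (-2, -2) facing S
[2] after straight(4): (-2, -6) facing S
all 36 alternatives checked — unique.

spin(left), straight(4)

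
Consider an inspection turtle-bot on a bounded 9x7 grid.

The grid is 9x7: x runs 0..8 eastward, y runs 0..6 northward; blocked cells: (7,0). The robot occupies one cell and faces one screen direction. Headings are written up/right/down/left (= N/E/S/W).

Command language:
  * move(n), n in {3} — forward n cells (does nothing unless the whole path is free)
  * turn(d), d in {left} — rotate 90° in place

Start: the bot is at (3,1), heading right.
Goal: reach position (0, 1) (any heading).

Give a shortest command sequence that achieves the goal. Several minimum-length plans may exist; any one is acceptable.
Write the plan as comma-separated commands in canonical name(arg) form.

turn(left), turn(left), move(3)

start: at (3,1), heading right
step 1 (turn(left)): at (3,1), heading up
step 2 (turn(left)): at (3,1), heading left
step 3 (move(3)): at (0,1), heading left
no 2-step plan works, so 3 is optimal.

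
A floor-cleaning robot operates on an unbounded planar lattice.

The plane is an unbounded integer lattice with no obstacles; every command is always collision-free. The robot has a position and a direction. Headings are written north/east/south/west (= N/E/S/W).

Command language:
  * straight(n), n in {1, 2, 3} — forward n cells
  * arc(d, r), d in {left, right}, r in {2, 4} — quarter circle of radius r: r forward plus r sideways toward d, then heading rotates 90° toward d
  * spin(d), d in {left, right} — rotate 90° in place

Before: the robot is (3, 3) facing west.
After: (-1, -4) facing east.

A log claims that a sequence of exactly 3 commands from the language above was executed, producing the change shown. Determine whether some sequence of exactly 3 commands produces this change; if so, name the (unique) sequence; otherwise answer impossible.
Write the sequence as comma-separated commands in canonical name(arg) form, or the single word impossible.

key: cell and facing (now E) both changed — the 3 commands mix motion and turning
begin: (3, 3) facing west
[1] after arc(left, 4): (-1, -1) facing south
[2] after straight(3): (-1, -4) facing south
[3] after spin(left): (-1, -4) facing east
no other 3-command option fits: unique.

arc(left, 4), straight(3), spin(left)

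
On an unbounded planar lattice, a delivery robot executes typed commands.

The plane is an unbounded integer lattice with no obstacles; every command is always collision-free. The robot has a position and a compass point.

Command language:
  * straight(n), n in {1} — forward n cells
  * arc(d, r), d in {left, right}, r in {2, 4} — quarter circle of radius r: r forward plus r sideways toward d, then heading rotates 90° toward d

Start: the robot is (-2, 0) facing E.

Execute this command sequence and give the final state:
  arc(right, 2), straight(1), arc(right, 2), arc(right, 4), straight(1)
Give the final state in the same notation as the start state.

from: (-2, 0) facing E
[1] after arc(right, 2): (0, -2) facing S
[2] after straight(1): (0, -3) facing S
[3] after arc(right, 2): (-2, -5) facing W
[4] after arc(right, 4): (-6, -1) facing N
[5] after straight(1): (-6, 0) facing N

(-6, 0) facing N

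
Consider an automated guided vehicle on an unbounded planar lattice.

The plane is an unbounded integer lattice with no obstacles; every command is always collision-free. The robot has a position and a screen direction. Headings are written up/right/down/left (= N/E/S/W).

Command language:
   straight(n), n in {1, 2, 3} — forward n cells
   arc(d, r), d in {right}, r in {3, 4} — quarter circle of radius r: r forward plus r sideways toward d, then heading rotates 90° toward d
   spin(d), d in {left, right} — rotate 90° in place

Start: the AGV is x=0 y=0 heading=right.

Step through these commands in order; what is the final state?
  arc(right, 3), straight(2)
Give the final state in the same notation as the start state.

x=3 y=-5 heading=down

t0: x=0 y=0 heading=right
[1] after arc(right, 3): x=3 y=-3 heading=down
[2] after straight(2): x=3 y=-5 heading=down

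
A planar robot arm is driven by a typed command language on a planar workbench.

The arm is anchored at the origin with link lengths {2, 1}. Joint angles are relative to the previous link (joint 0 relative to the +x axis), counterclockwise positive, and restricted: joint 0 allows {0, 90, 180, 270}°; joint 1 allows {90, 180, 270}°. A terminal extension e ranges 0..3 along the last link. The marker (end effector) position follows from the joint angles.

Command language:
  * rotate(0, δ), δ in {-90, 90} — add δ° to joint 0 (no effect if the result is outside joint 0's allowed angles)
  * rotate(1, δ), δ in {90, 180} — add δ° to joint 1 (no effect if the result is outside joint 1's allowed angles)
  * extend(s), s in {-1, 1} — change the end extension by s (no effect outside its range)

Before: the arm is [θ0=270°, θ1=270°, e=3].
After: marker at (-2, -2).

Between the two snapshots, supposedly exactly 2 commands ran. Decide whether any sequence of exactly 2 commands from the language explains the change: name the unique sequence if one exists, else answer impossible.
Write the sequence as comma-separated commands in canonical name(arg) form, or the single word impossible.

start: [θ0=270°, θ1=270°, e=3]
t=1 extend(-1) ⇒ [θ0=270°, θ1=270°, e=2]
t=2 extend(-1) ⇒ [θ0=270°, θ1=270°, e=1]
no other 2-command option fits: unique.

extend(-1), extend(-1)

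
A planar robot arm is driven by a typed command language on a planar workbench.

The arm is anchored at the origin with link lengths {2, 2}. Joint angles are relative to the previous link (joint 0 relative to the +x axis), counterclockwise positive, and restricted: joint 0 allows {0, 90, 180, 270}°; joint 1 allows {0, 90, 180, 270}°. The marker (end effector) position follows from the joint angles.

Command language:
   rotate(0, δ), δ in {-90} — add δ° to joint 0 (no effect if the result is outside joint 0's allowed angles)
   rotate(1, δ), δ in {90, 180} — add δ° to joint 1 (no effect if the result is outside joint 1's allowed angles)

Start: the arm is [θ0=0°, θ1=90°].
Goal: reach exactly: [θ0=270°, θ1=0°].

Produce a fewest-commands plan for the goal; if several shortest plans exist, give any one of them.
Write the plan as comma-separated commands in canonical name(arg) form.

rotate(1, 180), rotate(0, -90), rotate(1, 90)

t0: [θ0=0°, θ1=90°]
t=1 rotate(1, 180) ⇒ [θ0=0°, θ1=270°]
t=2 rotate(0, -90) ⇒ [θ0=270°, θ1=270°]
t=3 rotate(1, 90) ⇒ [θ0=270°, θ1=0°]
minimal: 3 command(s), checked below 3.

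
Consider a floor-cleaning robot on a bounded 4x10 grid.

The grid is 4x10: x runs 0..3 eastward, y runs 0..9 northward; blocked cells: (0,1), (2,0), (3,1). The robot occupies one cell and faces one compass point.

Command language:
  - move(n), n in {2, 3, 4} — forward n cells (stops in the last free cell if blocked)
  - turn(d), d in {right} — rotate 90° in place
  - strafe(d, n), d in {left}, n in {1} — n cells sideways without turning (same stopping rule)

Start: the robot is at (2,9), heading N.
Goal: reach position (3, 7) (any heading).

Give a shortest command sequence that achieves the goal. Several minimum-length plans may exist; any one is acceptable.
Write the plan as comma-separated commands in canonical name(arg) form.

from: at (2,9), heading N
step 1 (turn(right)): at (2,9), heading E
step 2 (move(2)): at (3,9), heading E
step 3 (turn(right)): at (3,9), heading S
step 4 (move(2)): at (3,7), heading S
nothing shorter than 4 reaches the goal.

turn(right), move(2), turn(right), move(2)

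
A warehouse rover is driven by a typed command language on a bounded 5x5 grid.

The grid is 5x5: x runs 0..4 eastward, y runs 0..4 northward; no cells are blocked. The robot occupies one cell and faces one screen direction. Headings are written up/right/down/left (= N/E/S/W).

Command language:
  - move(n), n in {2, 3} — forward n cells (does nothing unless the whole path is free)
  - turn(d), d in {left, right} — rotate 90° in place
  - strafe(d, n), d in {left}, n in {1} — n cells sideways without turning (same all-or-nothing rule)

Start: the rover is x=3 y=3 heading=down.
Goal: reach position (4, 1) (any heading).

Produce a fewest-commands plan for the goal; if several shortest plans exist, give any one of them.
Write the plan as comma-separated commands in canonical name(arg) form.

move(2), strafe(left, 1)

from: x=3 y=3 heading=down
[1] after move(2): x=3 y=1 heading=down
[2] after strafe(left, 1): x=4 y=1 heading=down
minimal: 2 command(s), checked below 2.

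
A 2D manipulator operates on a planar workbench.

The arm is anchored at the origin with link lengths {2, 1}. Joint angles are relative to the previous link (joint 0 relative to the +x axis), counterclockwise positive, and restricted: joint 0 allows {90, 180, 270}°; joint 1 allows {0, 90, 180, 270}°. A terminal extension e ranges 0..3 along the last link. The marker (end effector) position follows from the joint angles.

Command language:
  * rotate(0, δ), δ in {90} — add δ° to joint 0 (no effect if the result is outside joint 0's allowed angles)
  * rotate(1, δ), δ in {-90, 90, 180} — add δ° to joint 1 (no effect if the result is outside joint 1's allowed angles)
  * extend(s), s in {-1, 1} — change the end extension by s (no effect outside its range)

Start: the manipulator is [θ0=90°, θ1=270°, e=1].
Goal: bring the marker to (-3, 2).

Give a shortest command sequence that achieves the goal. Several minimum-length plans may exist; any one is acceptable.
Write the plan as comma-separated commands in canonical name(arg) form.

start: [θ0=90°, θ1=270°, e=1]
t=1 extend(1) ⇒ [θ0=90°, θ1=270°, e=2]
t=2 rotate(1, 180) ⇒ [θ0=90°, θ1=90°, e=2]
nothing shorter than 2 reaches the goal.

extend(1), rotate(1, 180)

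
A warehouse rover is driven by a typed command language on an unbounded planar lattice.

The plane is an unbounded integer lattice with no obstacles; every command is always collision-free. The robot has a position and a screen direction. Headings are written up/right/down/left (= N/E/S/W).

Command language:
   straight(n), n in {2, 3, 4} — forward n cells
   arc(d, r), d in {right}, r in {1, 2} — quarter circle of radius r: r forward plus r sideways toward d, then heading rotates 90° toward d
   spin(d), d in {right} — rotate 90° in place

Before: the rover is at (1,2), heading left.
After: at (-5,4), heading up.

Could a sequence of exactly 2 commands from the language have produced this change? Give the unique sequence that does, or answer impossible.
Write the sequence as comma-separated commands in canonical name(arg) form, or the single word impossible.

straight(4), arc(right, 2)

key: position moved to (-5,4) AND the heading swung to N — translation plus rotation needed
begin: at (1,2), heading left
step 1 (straight(4)): at (-3,2), heading left
step 2 (arc(right, 2)): at (-5,4), heading up
no other 2-command option fits: unique.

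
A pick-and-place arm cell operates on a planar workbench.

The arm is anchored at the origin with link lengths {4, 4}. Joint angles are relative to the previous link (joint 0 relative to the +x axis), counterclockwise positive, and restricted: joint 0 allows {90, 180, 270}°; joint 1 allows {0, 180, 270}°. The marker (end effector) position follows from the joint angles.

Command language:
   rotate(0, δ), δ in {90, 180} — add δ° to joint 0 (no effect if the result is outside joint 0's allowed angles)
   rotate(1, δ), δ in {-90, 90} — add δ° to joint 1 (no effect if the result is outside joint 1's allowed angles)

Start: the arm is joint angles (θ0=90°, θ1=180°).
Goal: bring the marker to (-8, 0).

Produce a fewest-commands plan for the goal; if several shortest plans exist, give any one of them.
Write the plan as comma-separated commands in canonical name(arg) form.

start: joint angles (θ0=90°, θ1=180°)
1. rotate(0, 90) → joint angles (θ0=180°, θ1=180°)
2. rotate(1, 90) → joint angles (θ0=180°, θ1=270°)
3. rotate(1, 90) → joint angles (θ0=180°, θ1=0°)
no 2-step plan works, so 3 is optimal.

rotate(0, 90), rotate(1, 90), rotate(1, 90)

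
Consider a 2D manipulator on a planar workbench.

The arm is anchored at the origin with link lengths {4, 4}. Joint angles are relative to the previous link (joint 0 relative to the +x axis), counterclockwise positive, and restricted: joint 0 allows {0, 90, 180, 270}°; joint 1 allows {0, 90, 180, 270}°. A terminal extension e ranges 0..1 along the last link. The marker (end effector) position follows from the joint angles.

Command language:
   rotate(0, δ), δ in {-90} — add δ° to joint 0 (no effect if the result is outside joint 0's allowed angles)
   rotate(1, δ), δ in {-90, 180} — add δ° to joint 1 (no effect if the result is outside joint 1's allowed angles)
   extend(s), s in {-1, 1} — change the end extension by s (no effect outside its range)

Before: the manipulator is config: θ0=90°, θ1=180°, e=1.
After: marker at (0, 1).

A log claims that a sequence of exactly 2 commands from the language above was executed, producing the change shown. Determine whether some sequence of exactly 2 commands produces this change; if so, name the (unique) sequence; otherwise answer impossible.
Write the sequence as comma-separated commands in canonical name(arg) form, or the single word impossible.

t0: config: θ0=90°, θ1=180°, e=1
[1] after rotate(0, -90): config: θ0=0°, θ1=180°, e=1
[2] after rotate(0, -90): config: θ0=270°, θ1=180°, e=1
uniquely the one of 25 2-step routes that fits.

rotate(0, -90), rotate(0, -90)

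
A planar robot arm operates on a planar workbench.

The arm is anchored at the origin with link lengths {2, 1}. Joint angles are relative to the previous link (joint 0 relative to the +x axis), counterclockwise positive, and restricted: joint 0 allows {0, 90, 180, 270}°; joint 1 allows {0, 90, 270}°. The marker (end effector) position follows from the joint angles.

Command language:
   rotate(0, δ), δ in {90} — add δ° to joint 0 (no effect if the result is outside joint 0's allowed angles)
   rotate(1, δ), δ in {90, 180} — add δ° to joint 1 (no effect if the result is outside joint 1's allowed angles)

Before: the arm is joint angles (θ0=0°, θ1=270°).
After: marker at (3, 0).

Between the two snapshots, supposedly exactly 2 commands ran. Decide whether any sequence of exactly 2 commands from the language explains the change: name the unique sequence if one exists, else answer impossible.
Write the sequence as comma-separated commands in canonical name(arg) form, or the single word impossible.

rotate(1, 90), rotate(1, 180)

key: running rotate(1, 180) before rotate(1, 90) would end elsewhere — order is forced
initial: joint angles (θ0=0°, θ1=270°)
step 1 (rotate(1, 90)): joint angles (θ0=0°, θ1=0°)
step 2 (rotate(1, 180)): joint angles (θ0=0°, θ1=0°)
no rival 2-sequence matches.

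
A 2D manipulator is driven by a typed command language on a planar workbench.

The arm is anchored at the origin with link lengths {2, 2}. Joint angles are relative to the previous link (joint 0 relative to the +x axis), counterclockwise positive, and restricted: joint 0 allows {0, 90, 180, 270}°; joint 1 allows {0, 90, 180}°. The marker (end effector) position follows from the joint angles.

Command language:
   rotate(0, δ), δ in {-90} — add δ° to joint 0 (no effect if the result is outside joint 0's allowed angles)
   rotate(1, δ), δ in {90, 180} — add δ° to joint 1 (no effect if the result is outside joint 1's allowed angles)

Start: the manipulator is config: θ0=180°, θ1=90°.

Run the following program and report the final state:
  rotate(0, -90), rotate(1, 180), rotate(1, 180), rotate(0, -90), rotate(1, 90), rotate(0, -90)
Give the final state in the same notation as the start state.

initial: config: θ0=180°, θ1=90°
1. rotate(0, -90) → config: θ0=90°, θ1=90°
2. rotate(1, 180) → config: θ0=90°, θ1=90°
3. rotate(1, 180) → config: θ0=90°, θ1=90°
4. rotate(0, -90) → config: θ0=0°, θ1=90°
5. rotate(1, 90) → config: θ0=0°, θ1=180°
6. rotate(0, -90) → config: θ0=270°, θ1=180°

config: θ0=270°, θ1=180°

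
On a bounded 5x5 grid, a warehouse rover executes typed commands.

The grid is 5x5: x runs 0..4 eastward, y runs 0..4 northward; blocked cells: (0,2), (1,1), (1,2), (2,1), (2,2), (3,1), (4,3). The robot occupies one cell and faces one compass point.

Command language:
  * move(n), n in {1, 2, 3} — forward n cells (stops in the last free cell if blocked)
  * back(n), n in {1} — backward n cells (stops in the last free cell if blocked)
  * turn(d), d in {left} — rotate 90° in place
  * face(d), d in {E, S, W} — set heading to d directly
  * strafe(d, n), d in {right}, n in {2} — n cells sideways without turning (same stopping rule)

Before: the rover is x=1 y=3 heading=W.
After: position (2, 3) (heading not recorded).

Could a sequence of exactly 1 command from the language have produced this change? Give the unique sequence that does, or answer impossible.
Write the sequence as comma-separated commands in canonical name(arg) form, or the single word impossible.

back(1)

begin: x=1 y=3 heading=W
t=1 back(1) ⇒ x=2 y=3 heading=W
uniquely the one of 9 1-step routes that fits.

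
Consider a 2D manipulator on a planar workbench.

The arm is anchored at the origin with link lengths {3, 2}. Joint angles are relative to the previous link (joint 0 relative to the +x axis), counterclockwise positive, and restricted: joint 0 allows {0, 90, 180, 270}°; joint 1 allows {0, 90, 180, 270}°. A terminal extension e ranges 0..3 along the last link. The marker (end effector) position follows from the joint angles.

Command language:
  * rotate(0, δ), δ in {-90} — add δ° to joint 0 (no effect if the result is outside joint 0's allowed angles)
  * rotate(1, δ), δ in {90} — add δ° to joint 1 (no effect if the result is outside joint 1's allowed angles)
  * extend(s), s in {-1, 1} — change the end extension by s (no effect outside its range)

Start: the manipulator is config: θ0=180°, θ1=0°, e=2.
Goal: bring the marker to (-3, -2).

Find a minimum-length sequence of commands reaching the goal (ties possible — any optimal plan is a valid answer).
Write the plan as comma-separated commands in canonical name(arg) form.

extend(-1), extend(-1), rotate(1, 90)

from: config: θ0=180°, θ1=0°, e=2
t=1 extend(-1) ⇒ config: θ0=180°, θ1=0°, e=1
t=2 extend(-1) ⇒ config: θ0=180°, θ1=0°, e=0
t=3 rotate(1, 90) ⇒ config: θ0=180°, θ1=90°, e=0
nothing shorter than 3 reaches the goal.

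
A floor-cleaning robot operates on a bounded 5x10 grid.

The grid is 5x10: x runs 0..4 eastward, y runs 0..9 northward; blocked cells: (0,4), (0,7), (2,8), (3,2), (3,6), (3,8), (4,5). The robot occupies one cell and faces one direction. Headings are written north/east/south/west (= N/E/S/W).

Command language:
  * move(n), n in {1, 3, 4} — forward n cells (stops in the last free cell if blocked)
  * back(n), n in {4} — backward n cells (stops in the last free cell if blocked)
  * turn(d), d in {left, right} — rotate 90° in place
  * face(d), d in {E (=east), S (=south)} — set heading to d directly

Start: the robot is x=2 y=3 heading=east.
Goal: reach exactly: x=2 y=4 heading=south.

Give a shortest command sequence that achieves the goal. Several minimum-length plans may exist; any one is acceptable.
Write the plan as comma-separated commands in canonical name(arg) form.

begin: x=2 y=3 heading=east
t=1 face(S) ⇒ x=2 y=3 heading=south
t=2 move(3) ⇒ x=2 y=0 heading=south
t=3 back(4) ⇒ x=2 y=4 heading=south
shorter routes all fall short; 3 is best.

face(S), move(3), back(4)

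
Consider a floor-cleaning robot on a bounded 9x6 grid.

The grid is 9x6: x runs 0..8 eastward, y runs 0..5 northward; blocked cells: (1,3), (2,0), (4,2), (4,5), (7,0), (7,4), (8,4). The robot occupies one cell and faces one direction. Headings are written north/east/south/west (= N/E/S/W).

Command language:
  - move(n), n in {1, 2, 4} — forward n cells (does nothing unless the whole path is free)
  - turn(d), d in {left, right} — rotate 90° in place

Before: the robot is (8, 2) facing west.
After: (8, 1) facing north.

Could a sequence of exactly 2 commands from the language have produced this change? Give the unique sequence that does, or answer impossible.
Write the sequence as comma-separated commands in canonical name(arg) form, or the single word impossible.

impossible

no 2-step route produces this change.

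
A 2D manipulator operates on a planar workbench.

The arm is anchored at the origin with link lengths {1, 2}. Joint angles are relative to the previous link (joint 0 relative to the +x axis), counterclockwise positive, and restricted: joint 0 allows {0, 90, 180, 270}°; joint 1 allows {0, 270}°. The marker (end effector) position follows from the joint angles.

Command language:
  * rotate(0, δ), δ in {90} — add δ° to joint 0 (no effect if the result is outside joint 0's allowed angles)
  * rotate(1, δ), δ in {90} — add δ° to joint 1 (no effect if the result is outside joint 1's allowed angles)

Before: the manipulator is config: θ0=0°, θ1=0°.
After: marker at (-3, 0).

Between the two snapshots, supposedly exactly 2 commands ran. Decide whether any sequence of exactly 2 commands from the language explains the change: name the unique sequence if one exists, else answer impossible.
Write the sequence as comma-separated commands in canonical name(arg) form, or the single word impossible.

rotate(0, 90), rotate(0, 90)

from: config: θ0=0°, θ1=0°
step 1 (rotate(0, 90)): config: θ0=90°, θ1=0°
step 2 (rotate(0, 90)): config: θ0=180°, θ1=0°
no other 2-command option fits: unique.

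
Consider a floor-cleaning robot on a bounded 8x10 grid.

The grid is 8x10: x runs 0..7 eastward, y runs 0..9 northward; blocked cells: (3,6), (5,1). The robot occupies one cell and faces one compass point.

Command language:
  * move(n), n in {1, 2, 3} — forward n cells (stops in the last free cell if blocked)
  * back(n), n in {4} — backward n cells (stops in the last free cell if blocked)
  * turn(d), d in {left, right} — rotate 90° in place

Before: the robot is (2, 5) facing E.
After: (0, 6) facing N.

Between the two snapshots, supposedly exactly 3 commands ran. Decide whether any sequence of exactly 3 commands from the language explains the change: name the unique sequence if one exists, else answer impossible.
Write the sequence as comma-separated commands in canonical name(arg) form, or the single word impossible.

key: cell and facing (now N) both changed — the 3 commands mix motion and turning
initial: (2, 5) facing E
step 1 (back(4)): (0, 5) facing E
step 2 (turn(left)): (0, 5) facing N
step 3 (move(1)): (0, 6) facing N
no rival 3-sequence matches.

back(4), turn(left), move(1)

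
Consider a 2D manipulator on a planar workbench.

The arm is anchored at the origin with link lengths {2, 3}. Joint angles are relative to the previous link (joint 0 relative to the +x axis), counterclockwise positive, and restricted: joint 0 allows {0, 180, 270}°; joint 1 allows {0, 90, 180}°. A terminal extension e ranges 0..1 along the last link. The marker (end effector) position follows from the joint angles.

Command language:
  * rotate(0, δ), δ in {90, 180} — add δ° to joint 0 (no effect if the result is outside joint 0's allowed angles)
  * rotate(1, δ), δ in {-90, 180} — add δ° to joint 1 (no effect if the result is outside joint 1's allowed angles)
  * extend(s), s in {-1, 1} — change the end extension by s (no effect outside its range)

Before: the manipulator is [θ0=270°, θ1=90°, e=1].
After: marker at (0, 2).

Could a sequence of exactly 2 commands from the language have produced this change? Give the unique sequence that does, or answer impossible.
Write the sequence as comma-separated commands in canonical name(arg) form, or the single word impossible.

key: running rotate(1, 180) before rotate(1, -90) would end elsewhere — order is forced
from: [θ0=270°, θ1=90°, e=1]
t=1 rotate(1, -90) ⇒ [θ0=270°, θ1=0°, e=1]
t=2 rotate(1, 180) ⇒ [θ0=270°, θ1=180°, e=1]
all 36 alternatives checked — unique.

rotate(1, -90), rotate(1, 180)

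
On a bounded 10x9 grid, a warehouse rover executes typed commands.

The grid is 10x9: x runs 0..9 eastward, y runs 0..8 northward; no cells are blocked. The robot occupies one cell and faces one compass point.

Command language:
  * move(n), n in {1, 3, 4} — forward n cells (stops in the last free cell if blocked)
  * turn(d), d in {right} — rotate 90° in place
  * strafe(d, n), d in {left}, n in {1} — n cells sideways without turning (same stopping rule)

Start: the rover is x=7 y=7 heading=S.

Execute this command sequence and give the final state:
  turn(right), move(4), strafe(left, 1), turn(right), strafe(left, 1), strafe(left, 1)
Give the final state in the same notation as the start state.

x=1 y=6 heading=N

start: x=7 y=7 heading=S
[1] after turn(right): x=7 y=7 heading=W
[2] after move(4): x=3 y=7 heading=W
[3] after strafe(left, 1): x=3 y=6 heading=W
[4] after turn(right): x=3 y=6 heading=N
[5] after strafe(left, 1): x=2 y=6 heading=N
[6] after strafe(left, 1): x=1 y=6 heading=N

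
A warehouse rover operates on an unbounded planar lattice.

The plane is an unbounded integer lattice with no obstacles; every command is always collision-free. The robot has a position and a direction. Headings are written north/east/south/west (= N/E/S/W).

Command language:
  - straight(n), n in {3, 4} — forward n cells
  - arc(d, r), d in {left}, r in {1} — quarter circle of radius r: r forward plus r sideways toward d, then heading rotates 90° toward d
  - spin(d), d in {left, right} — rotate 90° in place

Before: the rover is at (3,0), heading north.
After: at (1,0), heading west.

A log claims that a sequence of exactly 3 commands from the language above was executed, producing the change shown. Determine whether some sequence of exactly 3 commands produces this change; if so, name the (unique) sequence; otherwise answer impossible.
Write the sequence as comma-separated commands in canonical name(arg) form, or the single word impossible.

key: position moved to (1,0) AND the heading swung to W — translation plus rotation needed
initial: at (3,0), heading north
t=1 arc(left, 1) ⇒ at (2,1), heading west
t=2 arc(left, 1) ⇒ at (1,0), heading south
t=3 spin(right) ⇒ at (1,0), heading west
no other 3-command option fits: unique.

arc(left, 1), arc(left, 1), spin(right)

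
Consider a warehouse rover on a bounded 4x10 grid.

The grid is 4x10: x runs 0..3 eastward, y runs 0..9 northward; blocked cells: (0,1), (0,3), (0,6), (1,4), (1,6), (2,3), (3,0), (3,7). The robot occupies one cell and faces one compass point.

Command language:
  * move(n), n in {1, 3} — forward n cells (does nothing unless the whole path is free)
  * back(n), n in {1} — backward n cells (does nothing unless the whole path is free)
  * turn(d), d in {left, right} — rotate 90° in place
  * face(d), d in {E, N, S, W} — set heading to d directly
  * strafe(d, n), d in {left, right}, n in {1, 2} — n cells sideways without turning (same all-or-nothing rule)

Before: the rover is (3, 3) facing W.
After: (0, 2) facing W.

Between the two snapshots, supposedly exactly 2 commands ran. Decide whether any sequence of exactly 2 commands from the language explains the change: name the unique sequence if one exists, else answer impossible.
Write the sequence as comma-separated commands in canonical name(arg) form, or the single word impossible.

key: heading stays W — no command in the sequence turns
t0: (3, 3) facing W
t=1 strafe(left, 1) ⇒ (3, 2) facing W
t=2 move(3) ⇒ (0, 2) facing W
no rival 2-sequence matches.

strafe(left, 1), move(3)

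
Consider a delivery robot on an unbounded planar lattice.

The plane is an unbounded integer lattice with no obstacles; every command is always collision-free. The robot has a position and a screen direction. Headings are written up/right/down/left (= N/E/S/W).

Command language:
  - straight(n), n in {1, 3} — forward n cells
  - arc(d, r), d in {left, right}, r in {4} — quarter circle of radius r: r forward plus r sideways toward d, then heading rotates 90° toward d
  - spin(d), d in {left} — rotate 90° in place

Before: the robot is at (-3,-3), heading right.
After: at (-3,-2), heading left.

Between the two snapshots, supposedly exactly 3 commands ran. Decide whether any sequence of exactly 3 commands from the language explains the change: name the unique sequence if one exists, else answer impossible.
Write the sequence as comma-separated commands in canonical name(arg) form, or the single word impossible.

spin(left), straight(1), spin(left)

key: position moved to (-3,-2) AND the heading swung to W — translation plus rotation needed
t0: at (-3,-3), heading right
[1] after spin(left): at (-3,-3), heading up
[2] after straight(1): at (-3,-2), heading up
[3] after spin(left): at (-3,-2), heading left
no rival 3-sequence matches.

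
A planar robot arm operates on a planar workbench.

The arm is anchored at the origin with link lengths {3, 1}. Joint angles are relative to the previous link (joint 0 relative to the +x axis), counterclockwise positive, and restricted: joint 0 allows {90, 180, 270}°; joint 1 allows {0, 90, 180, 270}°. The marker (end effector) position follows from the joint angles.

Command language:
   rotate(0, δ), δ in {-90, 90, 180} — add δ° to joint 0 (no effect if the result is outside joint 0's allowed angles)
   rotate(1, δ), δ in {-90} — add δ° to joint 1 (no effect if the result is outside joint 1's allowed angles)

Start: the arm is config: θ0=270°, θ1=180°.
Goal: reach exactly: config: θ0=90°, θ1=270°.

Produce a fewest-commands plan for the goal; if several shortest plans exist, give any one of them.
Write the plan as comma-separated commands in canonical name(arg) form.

rotate(1, -90), rotate(1, -90), rotate(1, -90), rotate(0, 180)

initial: config: θ0=270°, θ1=180°
1. rotate(1, -90) → config: θ0=270°, θ1=90°
2. rotate(1, -90) → config: θ0=270°, θ1=0°
3. rotate(1, -90) → config: θ0=270°, θ1=270°
4. rotate(0, 180) → config: θ0=90°, θ1=270°
no 3-step plan works, so 4 is optimal.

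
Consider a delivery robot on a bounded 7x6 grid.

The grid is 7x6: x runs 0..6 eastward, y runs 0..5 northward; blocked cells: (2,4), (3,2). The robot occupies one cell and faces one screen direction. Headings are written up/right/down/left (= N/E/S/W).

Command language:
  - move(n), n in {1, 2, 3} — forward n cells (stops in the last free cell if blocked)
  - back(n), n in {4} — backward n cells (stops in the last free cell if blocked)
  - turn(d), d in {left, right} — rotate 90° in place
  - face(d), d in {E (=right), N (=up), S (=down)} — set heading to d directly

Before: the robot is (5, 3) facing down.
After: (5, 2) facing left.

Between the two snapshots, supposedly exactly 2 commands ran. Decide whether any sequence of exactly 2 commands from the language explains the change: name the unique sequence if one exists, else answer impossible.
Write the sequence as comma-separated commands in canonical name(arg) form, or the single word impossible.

move(1), turn(right)

key: order matters: swapping move(1) and turn(right) lands elsewhere
begin: (5, 3) facing down
[1] after move(1): (5, 2) facing down
[2] after turn(right): (5, 2) facing left
uniquely the one of 81 2-step routes that fits.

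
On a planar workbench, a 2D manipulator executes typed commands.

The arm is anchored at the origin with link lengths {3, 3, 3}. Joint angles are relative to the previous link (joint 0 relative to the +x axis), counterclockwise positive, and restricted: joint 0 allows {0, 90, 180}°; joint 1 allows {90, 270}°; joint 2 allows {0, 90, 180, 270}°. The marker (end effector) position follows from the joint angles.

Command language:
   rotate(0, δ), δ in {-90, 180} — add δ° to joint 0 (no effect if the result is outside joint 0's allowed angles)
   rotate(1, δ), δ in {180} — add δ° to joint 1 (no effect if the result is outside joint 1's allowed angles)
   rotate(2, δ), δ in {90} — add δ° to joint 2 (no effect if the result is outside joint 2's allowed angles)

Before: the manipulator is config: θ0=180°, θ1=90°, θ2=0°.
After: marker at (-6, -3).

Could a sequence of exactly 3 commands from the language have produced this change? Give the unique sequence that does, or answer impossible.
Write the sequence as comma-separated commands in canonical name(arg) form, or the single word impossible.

rotate(2, 90), rotate(2, 90), rotate(2, 90)

t0: config: θ0=180°, θ1=90°, θ2=0°
1. rotate(2, 90) → config: θ0=180°, θ1=90°, θ2=90°
2. rotate(2, 90) → config: θ0=180°, θ1=90°, θ2=180°
3. rotate(2, 90) → config: θ0=180°, θ1=90°, θ2=270°
no other 3-command option fits: unique.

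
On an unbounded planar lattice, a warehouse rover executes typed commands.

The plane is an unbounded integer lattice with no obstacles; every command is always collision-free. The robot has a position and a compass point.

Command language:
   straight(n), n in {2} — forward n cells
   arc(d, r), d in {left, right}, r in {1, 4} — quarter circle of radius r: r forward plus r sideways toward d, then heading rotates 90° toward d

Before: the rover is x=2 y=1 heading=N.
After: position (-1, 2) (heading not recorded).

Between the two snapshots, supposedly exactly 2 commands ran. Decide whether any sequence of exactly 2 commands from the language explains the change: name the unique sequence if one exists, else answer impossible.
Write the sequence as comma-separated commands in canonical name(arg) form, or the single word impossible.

key: running straight(2) before arc(left, 1) would end elsewhere — order is forced
t0: x=2 y=1 heading=N
1. arc(left, 1) → x=1 y=2 heading=W
2. straight(2) → x=-1 y=2 heading=W
no rival 2-sequence matches.

arc(left, 1), straight(2)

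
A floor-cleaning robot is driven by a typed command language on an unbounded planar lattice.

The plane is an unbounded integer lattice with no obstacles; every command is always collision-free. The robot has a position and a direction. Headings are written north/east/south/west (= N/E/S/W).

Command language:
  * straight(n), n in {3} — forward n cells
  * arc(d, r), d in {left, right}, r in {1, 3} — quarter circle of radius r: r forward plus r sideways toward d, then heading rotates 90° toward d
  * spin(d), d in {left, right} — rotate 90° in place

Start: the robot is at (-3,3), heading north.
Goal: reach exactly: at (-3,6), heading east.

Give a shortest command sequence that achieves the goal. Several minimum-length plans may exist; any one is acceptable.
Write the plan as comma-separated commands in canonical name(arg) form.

straight(3), spin(right)

start: at (-3,3), heading north
t=1 straight(3) ⇒ at (-3,6), heading north
t=2 spin(right) ⇒ at (-3,6), heading east
shorter routes all fall short; 2 is best.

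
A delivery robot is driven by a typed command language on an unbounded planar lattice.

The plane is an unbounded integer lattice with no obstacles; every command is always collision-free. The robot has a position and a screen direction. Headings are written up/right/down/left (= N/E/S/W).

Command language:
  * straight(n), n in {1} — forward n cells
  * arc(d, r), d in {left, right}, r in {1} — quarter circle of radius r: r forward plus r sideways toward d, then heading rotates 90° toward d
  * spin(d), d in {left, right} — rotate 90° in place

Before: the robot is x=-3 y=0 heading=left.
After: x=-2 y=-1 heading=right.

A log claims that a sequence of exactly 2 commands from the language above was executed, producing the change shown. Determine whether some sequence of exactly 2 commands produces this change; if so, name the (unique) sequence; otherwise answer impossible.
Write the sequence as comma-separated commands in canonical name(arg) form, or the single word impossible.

key: cell and facing (now E) both changed — the 2 commands mix motion and turning
initial: x=-3 y=0 heading=left
step 1 (spin(left)): x=-3 y=0 heading=down
step 2 (arc(left, 1)): x=-2 y=-1 heading=right
no rival 2-sequence matches.

spin(left), arc(left, 1)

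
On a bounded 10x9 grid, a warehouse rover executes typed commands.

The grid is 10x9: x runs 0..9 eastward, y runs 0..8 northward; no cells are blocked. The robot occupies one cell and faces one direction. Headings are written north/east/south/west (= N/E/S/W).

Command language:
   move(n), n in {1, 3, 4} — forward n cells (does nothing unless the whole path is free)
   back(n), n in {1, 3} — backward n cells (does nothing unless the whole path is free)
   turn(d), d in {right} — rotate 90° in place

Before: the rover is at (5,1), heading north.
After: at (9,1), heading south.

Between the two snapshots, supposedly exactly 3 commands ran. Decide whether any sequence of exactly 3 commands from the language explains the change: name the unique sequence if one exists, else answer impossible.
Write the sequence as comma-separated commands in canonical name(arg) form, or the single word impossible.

key: position moved to (9,1) AND the heading swung to S — translation plus rotation needed
t0: at (5,1), heading north
t=1 turn(right) ⇒ at (5,1), heading east
t=2 move(4) ⇒ at (9,1), heading east
t=3 turn(right) ⇒ at (9,1), heading south
no other 3-command option fits: unique.

turn(right), move(4), turn(right)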